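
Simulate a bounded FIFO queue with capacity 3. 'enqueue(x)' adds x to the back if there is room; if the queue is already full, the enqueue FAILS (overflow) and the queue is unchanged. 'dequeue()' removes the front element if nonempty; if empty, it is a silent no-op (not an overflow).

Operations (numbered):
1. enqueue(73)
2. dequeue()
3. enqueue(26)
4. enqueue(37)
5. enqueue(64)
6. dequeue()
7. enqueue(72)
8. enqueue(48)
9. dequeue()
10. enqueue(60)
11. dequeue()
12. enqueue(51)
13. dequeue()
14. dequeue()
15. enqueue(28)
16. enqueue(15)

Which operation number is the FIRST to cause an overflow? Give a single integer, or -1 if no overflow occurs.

Answer: 8

Derivation:
1. enqueue(73): size=1
2. dequeue(): size=0
3. enqueue(26): size=1
4. enqueue(37): size=2
5. enqueue(64): size=3
6. dequeue(): size=2
7. enqueue(72): size=3
8. enqueue(48): size=3=cap → OVERFLOW (fail)
9. dequeue(): size=2
10. enqueue(60): size=3
11. dequeue(): size=2
12. enqueue(51): size=3
13. dequeue(): size=2
14. dequeue(): size=1
15. enqueue(28): size=2
16. enqueue(15): size=3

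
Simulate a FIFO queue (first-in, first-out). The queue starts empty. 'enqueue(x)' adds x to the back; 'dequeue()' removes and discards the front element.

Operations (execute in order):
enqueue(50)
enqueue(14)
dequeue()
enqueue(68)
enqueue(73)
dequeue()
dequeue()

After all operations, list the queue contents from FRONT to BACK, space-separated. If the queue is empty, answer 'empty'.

enqueue(50): [50]
enqueue(14): [50, 14]
dequeue(): [14]
enqueue(68): [14, 68]
enqueue(73): [14, 68, 73]
dequeue(): [68, 73]
dequeue(): [73]

Answer: 73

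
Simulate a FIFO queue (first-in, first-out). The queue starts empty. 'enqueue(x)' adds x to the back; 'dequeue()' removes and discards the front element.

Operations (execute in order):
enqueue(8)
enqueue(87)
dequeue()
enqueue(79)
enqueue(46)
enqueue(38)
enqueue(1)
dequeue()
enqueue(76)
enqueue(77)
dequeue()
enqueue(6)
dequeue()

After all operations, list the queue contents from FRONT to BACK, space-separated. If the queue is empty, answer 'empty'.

Answer: 38 1 76 77 6

Derivation:
enqueue(8): [8]
enqueue(87): [8, 87]
dequeue(): [87]
enqueue(79): [87, 79]
enqueue(46): [87, 79, 46]
enqueue(38): [87, 79, 46, 38]
enqueue(1): [87, 79, 46, 38, 1]
dequeue(): [79, 46, 38, 1]
enqueue(76): [79, 46, 38, 1, 76]
enqueue(77): [79, 46, 38, 1, 76, 77]
dequeue(): [46, 38, 1, 76, 77]
enqueue(6): [46, 38, 1, 76, 77, 6]
dequeue(): [38, 1, 76, 77, 6]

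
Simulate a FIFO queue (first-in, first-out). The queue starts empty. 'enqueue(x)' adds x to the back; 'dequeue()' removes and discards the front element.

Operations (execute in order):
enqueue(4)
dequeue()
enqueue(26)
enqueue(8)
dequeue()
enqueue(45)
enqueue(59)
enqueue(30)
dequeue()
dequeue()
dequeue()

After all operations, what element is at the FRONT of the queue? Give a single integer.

enqueue(4): queue = [4]
dequeue(): queue = []
enqueue(26): queue = [26]
enqueue(8): queue = [26, 8]
dequeue(): queue = [8]
enqueue(45): queue = [8, 45]
enqueue(59): queue = [8, 45, 59]
enqueue(30): queue = [8, 45, 59, 30]
dequeue(): queue = [45, 59, 30]
dequeue(): queue = [59, 30]
dequeue(): queue = [30]

Answer: 30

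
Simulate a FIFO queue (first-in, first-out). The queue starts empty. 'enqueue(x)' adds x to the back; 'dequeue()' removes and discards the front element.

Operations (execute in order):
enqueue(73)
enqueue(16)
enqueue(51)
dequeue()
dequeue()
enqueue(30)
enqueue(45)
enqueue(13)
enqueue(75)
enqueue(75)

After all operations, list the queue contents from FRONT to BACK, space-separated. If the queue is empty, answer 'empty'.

enqueue(73): [73]
enqueue(16): [73, 16]
enqueue(51): [73, 16, 51]
dequeue(): [16, 51]
dequeue(): [51]
enqueue(30): [51, 30]
enqueue(45): [51, 30, 45]
enqueue(13): [51, 30, 45, 13]
enqueue(75): [51, 30, 45, 13, 75]
enqueue(75): [51, 30, 45, 13, 75, 75]

Answer: 51 30 45 13 75 75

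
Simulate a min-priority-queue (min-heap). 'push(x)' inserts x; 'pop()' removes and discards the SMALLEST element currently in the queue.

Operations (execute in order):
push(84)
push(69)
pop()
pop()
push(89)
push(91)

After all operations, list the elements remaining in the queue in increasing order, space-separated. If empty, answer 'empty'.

Answer: 89 91

Derivation:
push(84): heap contents = [84]
push(69): heap contents = [69, 84]
pop() → 69: heap contents = [84]
pop() → 84: heap contents = []
push(89): heap contents = [89]
push(91): heap contents = [89, 91]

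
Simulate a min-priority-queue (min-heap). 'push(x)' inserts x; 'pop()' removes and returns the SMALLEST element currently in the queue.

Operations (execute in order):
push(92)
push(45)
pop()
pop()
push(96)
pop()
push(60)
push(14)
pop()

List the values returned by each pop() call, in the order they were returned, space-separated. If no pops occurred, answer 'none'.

push(92): heap contents = [92]
push(45): heap contents = [45, 92]
pop() → 45: heap contents = [92]
pop() → 92: heap contents = []
push(96): heap contents = [96]
pop() → 96: heap contents = []
push(60): heap contents = [60]
push(14): heap contents = [14, 60]
pop() → 14: heap contents = [60]

Answer: 45 92 96 14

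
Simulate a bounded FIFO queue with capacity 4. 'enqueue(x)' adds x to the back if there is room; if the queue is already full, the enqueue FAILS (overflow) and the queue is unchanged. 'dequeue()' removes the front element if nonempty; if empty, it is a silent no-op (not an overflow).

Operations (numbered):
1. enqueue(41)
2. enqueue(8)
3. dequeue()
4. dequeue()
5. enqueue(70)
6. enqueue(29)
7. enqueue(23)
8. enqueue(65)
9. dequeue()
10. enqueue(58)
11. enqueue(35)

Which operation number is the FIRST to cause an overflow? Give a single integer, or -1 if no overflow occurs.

1. enqueue(41): size=1
2. enqueue(8): size=2
3. dequeue(): size=1
4. dequeue(): size=0
5. enqueue(70): size=1
6. enqueue(29): size=2
7. enqueue(23): size=3
8. enqueue(65): size=4
9. dequeue(): size=3
10. enqueue(58): size=4
11. enqueue(35): size=4=cap → OVERFLOW (fail)

Answer: 11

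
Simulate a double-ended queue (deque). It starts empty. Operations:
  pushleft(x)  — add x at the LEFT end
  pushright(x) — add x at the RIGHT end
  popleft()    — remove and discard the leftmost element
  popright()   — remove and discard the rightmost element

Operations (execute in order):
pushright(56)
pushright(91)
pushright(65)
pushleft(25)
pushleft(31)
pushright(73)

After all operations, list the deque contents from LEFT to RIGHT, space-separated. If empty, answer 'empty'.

Answer: 31 25 56 91 65 73

Derivation:
pushright(56): [56]
pushright(91): [56, 91]
pushright(65): [56, 91, 65]
pushleft(25): [25, 56, 91, 65]
pushleft(31): [31, 25, 56, 91, 65]
pushright(73): [31, 25, 56, 91, 65, 73]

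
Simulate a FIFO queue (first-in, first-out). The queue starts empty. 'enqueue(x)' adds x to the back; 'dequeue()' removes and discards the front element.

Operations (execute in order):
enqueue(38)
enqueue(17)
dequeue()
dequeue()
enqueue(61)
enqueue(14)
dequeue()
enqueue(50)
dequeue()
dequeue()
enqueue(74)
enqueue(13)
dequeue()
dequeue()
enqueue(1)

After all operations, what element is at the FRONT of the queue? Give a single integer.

Answer: 1

Derivation:
enqueue(38): queue = [38]
enqueue(17): queue = [38, 17]
dequeue(): queue = [17]
dequeue(): queue = []
enqueue(61): queue = [61]
enqueue(14): queue = [61, 14]
dequeue(): queue = [14]
enqueue(50): queue = [14, 50]
dequeue(): queue = [50]
dequeue(): queue = []
enqueue(74): queue = [74]
enqueue(13): queue = [74, 13]
dequeue(): queue = [13]
dequeue(): queue = []
enqueue(1): queue = [1]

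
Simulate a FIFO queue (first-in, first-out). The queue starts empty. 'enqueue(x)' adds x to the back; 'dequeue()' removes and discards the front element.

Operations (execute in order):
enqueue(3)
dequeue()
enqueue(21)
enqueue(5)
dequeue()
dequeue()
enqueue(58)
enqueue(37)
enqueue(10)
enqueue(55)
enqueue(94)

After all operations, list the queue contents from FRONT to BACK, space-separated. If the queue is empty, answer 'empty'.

enqueue(3): [3]
dequeue(): []
enqueue(21): [21]
enqueue(5): [21, 5]
dequeue(): [5]
dequeue(): []
enqueue(58): [58]
enqueue(37): [58, 37]
enqueue(10): [58, 37, 10]
enqueue(55): [58, 37, 10, 55]
enqueue(94): [58, 37, 10, 55, 94]

Answer: 58 37 10 55 94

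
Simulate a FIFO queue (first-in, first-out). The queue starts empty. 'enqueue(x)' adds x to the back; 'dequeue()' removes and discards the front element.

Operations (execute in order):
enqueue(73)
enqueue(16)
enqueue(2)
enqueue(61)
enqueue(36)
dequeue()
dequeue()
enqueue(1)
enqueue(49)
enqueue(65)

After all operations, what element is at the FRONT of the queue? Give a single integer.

enqueue(73): queue = [73]
enqueue(16): queue = [73, 16]
enqueue(2): queue = [73, 16, 2]
enqueue(61): queue = [73, 16, 2, 61]
enqueue(36): queue = [73, 16, 2, 61, 36]
dequeue(): queue = [16, 2, 61, 36]
dequeue(): queue = [2, 61, 36]
enqueue(1): queue = [2, 61, 36, 1]
enqueue(49): queue = [2, 61, 36, 1, 49]
enqueue(65): queue = [2, 61, 36, 1, 49, 65]

Answer: 2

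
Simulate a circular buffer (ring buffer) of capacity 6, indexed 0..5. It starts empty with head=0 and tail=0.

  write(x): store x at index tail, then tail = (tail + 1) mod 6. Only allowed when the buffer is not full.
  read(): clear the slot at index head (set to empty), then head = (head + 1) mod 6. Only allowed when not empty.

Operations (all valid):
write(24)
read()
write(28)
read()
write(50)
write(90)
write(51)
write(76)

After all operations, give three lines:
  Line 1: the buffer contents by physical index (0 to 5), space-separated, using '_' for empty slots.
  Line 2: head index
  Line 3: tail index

Answer: _ _ 50 90 51 76
2
0

Derivation:
write(24): buf=[24 _ _ _ _ _], head=0, tail=1, size=1
read(): buf=[_ _ _ _ _ _], head=1, tail=1, size=0
write(28): buf=[_ 28 _ _ _ _], head=1, tail=2, size=1
read(): buf=[_ _ _ _ _ _], head=2, tail=2, size=0
write(50): buf=[_ _ 50 _ _ _], head=2, tail=3, size=1
write(90): buf=[_ _ 50 90 _ _], head=2, tail=4, size=2
write(51): buf=[_ _ 50 90 51 _], head=2, tail=5, size=3
write(76): buf=[_ _ 50 90 51 76], head=2, tail=0, size=4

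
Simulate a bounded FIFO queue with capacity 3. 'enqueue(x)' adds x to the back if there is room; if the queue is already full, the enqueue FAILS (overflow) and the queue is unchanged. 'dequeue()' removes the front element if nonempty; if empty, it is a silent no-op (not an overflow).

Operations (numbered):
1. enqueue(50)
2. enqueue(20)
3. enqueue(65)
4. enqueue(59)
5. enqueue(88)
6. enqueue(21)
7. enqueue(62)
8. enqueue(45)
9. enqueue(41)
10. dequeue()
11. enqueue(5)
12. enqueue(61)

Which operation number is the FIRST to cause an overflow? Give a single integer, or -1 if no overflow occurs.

Answer: 4

Derivation:
1. enqueue(50): size=1
2. enqueue(20): size=2
3. enqueue(65): size=3
4. enqueue(59): size=3=cap → OVERFLOW (fail)
5. enqueue(88): size=3=cap → OVERFLOW (fail)
6. enqueue(21): size=3=cap → OVERFLOW (fail)
7. enqueue(62): size=3=cap → OVERFLOW (fail)
8. enqueue(45): size=3=cap → OVERFLOW (fail)
9. enqueue(41): size=3=cap → OVERFLOW (fail)
10. dequeue(): size=2
11. enqueue(5): size=3
12. enqueue(61): size=3=cap → OVERFLOW (fail)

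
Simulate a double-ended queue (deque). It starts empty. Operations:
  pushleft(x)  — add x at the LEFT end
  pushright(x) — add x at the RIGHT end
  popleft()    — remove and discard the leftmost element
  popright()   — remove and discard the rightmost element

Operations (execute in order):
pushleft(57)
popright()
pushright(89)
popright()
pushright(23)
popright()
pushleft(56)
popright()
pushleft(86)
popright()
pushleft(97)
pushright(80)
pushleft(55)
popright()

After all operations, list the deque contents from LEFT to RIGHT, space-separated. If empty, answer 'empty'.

Answer: 55 97

Derivation:
pushleft(57): [57]
popright(): []
pushright(89): [89]
popright(): []
pushright(23): [23]
popright(): []
pushleft(56): [56]
popright(): []
pushleft(86): [86]
popright(): []
pushleft(97): [97]
pushright(80): [97, 80]
pushleft(55): [55, 97, 80]
popright(): [55, 97]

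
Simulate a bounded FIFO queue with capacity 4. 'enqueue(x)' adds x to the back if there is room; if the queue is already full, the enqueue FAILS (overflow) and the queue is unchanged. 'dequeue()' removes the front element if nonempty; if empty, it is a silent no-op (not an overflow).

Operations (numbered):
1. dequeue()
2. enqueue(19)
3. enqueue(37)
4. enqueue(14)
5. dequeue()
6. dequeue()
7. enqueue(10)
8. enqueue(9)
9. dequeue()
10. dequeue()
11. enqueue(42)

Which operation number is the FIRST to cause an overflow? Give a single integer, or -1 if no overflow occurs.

Answer: -1

Derivation:
1. dequeue(): empty, no-op, size=0
2. enqueue(19): size=1
3. enqueue(37): size=2
4. enqueue(14): size=3
5. dequeue(): size=2
6. dequeue(): size=1
7. enqueue(10): size=2
8. enqueue(9): size=3
9. dequeue(): size=2
10. dequeue(): size=1
11. enqueue(42): size=2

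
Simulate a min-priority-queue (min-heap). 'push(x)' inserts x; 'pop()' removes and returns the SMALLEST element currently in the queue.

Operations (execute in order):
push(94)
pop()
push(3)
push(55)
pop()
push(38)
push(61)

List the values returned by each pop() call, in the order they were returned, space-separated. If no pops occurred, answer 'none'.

Answer: 94 3

Derivation:
push(94): heap contents = [94]
pop() → 94: heap contents = []
push(3): heap contents = [3]
push(55): heap contents = [3, 55]
pop() → 3: heap contents = [55]
push(38): heap contents = [38, 55]
push(61): heap contents = [38, 55, 61]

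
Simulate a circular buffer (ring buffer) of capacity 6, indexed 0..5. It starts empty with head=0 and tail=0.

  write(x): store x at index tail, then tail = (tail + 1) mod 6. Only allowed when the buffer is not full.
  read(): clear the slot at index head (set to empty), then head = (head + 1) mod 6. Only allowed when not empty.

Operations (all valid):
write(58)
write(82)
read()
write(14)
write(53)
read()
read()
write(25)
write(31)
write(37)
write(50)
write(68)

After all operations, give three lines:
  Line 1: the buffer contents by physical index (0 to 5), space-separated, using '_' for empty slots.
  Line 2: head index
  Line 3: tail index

write(58): buf=[58 _ _ _ _ _], head=0, tail=1, size=1
write(82): buf=[58 82 _ _ _ _], head=0, tail=2, size=2
read(): buf=[_ 82 _ _ _ _], head=1, tail=2, size=1
write(14): buf=[_ 82 14 _ _ _], head=1, tail=3, size=2
write(53): buf=[_ 82 14 53 _ _], head=1, tail=4, size=3
read(): buf=[_ _ 14 53 _ _], head=2, tail=4, size=2
read(): buf=[_ _ _ 53 _ _], head=3, tail=4, size=1
write(25): buf=[_ _ _ 53 25 _], head=3, tail=5, size=2
write(31): buf=[_ _ _ 53 25 31], head=3, tail=0, size=3
write(37): buf=[37 _ _ 53 25 31], head=3, tail=1, size=4
write(50): buf=[37 50 _ 53 25 31], head=3, tail=2, size=5
write(68): buf=[37 50 68 53 25 31], head=3, tail=3, size=6

Answer: 37 50 68 53 25 31
3
3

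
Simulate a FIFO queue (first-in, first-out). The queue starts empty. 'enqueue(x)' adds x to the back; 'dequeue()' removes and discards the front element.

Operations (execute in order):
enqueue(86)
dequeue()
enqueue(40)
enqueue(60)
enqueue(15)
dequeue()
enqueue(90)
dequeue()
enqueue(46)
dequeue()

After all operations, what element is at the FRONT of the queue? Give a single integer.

enqueue(86): queue = [86]
dequeue(): queue = []
enqueue(40): queue = [40]
enqueue(60): queue = [40, 60]
enqueue(15): queue = [40, 60, 15]
dequeue(): queue = [60, 15]
enqueue(90): queue = [60, 15, 90]
dequeue(): queue = [15, 90]
enqueue(46): queue = [15, 90, 46]
dequeue(): queue = [90, 46]

Answer: 90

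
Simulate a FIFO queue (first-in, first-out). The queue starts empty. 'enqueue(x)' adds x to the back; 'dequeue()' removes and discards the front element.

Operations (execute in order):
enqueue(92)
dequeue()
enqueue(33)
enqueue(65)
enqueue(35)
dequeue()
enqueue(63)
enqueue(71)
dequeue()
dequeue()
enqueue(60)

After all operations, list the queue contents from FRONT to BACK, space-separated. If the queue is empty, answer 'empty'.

enqueue(92): [92]
dequeue(): []
enqueue(33): [33]
enqueue(65): [33, 65]
enqueue(35): [33, 65, 35]
dequeue(): [65, 35]
enqueue(63): [65, 35, 63]
enqueue(71): [65, 35, 63, 71]
dequeue(): [35, 63, 71]
dequeue(): [63, 71]
enqueue(60): [63, 71, 60]

Answer: 63 71 60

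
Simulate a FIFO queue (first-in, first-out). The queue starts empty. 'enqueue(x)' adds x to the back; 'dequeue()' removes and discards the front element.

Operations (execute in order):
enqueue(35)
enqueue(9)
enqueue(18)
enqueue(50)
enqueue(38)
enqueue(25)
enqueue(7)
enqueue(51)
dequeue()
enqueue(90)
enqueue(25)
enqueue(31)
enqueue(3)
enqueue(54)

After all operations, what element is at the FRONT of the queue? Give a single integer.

Answer: 9

Derivation:
enqueue(35): queue = [35]
enqueue(9): queue = [35, 9]
enqueue(18): queue = [35, 9, 18]
enqueue(50): queue = [35, 9, 18, 50]
enqueue(38): queue = [35, 9, 18, 50, 38]
enqueue(25): queue = [35, 9, 18, 50, 38, 25]
enqueue(7): queue = [35, 9, 18, 50, 38, 25, 7]
enqueue(51): queue = [35, 9, 18, 50, 38, 25, 7, 51]
dequeue(): queue = [9, 18, 50, 38, 25, 7, 51]
enqueue(90): queue = [9, 18, 50, 38, 25, 7, 51, 90]
enqueue(25): queue = [9, 18, 50, 38, 25, 7, 51, 90, 25]
enqueue(31): queue = [9, 18, 50, 38, 25, 7, 51, 90, 25, 31]
enqueue(3): queue = [9, 18, 50, 38, 25, 7, 51, 90, 25, 31, 3]
enqueue(54): queue = [9, 18, 50, 38, 25, 7, 51, 90, 25, 31, 3, 54]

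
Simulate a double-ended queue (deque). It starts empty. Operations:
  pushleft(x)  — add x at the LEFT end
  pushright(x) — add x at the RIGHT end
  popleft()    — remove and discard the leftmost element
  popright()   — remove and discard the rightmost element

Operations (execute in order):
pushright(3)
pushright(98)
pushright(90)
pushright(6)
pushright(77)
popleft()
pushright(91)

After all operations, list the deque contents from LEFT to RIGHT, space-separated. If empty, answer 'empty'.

Answer: 98 90 6 77 91

Derivation:
pushright(3): [3]
pushright(98): [3, 98]
pushright(90): [3, 98, 90]
pushright(6): [3, 98, 90, 6]
pushright(77): [3, 98, 90, 6, 77]
popleft(): [98, 90, 6, 77]
pushright(91): [98, 90, 6, 77, 91]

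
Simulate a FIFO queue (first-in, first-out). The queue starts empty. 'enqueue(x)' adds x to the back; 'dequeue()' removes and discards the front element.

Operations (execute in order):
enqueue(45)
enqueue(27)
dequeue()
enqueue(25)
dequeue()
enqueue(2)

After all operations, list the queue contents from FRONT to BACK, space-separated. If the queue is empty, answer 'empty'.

Answer: 25 2

Derivation:
enqueue(45): [45]
enqueue(27): [45, 27]
dequeue(): [27]
enqueue(25): [27, 25]
dequeue(): [25]
enqueue(2): [25, 2]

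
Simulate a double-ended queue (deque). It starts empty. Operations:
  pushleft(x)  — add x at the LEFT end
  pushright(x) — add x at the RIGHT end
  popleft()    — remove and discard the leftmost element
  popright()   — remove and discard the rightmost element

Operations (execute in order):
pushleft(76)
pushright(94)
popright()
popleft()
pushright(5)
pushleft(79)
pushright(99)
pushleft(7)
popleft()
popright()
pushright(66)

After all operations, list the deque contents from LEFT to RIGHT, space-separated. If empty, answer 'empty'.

pushleft(76): [76]
pushright(94): [76, 94]
popright(): [76]
popleft(): []
pushright(5): [5]
pushleft(79): [79, 5]
pushright(99): [79, 5, 99]
pushleft(7): [7, 79, 5, 99]
popleft(): [79, 5, 99]
popright(): [79, 5]
pushright(66): [79, 5, 66]

Answer: 79 5 66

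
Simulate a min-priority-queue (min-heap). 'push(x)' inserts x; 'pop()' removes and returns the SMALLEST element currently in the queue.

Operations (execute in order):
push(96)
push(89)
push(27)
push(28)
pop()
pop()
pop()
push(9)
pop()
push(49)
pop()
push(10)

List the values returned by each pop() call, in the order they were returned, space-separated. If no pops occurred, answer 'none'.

push(96): heap contents = [96]
push(89): heap contents = [89, 96]
push(27): heap contents = [27, 89, 96]
push(28): heap contents = [27, 28, 89, 96]
pop() → 27: heap contents = [28, 89, 96]
pop() → 28: heap contents = [89, 96]
pop() → 89: heap contents = [96]
push(9): heap contents = [9, 96]
pop() → 9: heap contents = [96]
push(49): heap contents = [49, 96]
pop() → 49: heap contents = [96]
push(10): heap contents = [10, 96]

Answer: 27 28 89 9 49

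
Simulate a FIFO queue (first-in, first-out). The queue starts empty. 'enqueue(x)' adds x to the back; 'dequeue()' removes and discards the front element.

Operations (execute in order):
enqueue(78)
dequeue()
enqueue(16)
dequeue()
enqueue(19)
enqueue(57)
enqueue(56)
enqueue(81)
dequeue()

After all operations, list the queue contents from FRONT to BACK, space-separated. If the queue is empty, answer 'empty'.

enqueue(78): [78]
dequeue(): []
enqueue(16): [16]
dequeue(): []
enqueue(19): [19]
enqueue(57): [19, 57]
enqueue(56): [19, 57, 56]
enqueue(81): [19, 57, 56, 81]
dequeue(): [57, 56, 81]

Answer: 57 56 81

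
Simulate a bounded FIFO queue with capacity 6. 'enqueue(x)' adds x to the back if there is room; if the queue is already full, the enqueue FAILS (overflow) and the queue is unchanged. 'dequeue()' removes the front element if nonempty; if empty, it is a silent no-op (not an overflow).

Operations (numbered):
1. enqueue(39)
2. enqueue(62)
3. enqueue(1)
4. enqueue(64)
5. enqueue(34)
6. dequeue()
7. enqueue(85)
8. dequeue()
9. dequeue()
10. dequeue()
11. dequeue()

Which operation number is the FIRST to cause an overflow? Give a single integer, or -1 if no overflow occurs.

1. enqueue(39): size=1
2. enqueue(62): size=2
3. enqueue(1): size=3
4. enqueue(64): size=4
5. enqueue(34): size=5
6. dequeue(): size=4
7. enqueue(85): size=5
8. dequeue(): size=4
9. dequeue(): size=3
10. dequeue(): size=2
11. dequeue(): size=1

Answer: -1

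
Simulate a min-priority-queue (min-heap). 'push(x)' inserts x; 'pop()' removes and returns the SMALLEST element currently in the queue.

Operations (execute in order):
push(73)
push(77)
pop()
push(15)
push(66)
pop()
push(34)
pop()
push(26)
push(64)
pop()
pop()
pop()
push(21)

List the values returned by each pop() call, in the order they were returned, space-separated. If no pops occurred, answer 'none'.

push(73): heap contents = [73]
push(77): heap contents = [73, 77]
pop() → 73: heap contents = [77]
push(15): heap contents = [15, 77]
push(66): heap contents = [15, 66, 77]
pop() → 15: heap contents = [66, 77]
push(34): heap contents = [34, 66, 77]
pop() → 34: heap contents = [66, 77]
push(26): heap contents = [26, 66, 77]
push(64): heap contents = [26, 64, 66, 77]
pop() → 26: heap contents = [64, 66, 77]
pop() → 64: heap contents = [66, 77]
pop() → 66: heap contents = [77]
push(21): heap contents = [21, 77]

Answer: 73 15 34 26 64 66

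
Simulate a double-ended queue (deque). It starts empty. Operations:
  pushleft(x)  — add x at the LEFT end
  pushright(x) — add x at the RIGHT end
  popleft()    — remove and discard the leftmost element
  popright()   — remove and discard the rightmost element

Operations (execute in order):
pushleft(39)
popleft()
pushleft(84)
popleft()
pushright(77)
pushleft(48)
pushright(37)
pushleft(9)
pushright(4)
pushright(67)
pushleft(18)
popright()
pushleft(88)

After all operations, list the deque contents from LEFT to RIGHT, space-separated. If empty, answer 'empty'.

Answer: 88 18 9 48 77 37 4

Derivation:
pushleft(39): [39]
popleft(): []
pushleft(84): [84]
popleft(): []
pushright(77): [77]
pushleft(48): [48, 77]
pushright(37): [48, 77, 37]
pushleft(9): [9, 48, 77, 37]
pushright(4): [9, 48, 77, 37, 4]
pushright(67): [9, 48, 77, 37, 4, 67]
pushleft(18): [18, 9, 48, 77, 37, 4, 67]
popright(): [18, 9, 48, 77, 37, 4]
pushleft(88): [88, 18, 9, 48, 77, 37, 4]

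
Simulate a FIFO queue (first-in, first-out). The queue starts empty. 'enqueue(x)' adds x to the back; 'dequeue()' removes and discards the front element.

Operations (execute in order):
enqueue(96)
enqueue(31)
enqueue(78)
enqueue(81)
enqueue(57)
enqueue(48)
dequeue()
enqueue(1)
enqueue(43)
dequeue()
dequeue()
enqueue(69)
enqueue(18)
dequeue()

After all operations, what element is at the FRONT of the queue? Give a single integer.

enqueue(96): queue = [96]
enqueue(31): queue = [96, 31]
enqueue(78): queue = [96, 31, 78]
enqueue(81): queue = [96, 31, 78, 81]
enqueue(57): queue = [96, 31, 78, 81, 57]
enqueue(48): queue = [96, 31, 78, 81, 57, 48]
dequeue(): queue = [31, 78, 81, 57, 48]
enqueue(1): queue = [31, 78, 81, 57, 48, 1]
enqueue(43): queue = [31, 78, 81, 57, 48, 1, 43]
dequeue(): queue = [78, 81, 57, 48, 1, 43]
dequeue(): queue = [81, 57, 48, 1, 43]
enqueue(69): queue = [81, 57, 48, 1, 43, 69]
enqueue(18): queue = [81, 57, 48, 1, 43, 69, 18]
dequeue(): queue = [57, 48, 1, 43, 69, 18]

Answer: 57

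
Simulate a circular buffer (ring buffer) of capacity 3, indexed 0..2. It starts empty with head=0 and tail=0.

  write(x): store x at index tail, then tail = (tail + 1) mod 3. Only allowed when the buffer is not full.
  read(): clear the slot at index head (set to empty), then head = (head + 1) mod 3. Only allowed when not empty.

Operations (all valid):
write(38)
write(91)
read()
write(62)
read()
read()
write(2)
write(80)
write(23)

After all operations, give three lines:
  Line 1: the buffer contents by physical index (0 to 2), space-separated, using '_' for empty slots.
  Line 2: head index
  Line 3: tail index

write(38): buf=[38 _ _], head=0, tail=1, size=1
write(91): buf=[38 91 _], head=0, tail=2, size=2
read(): buf=[_ 91 _], head=1, tail=2, size=1
write(62): buf=[_ 91 62], head=1, tail=0, size=2
read(): buf=[_ _ 62], head=2, tail=0, size=1
read(): buf=[_ _ _], head=0, tail=0, size=0
write(2): buf=[2 _ _], head=0, tail=1, size=1
write(80): buf=[2 80 _], head=0, tail=2, size=2
write(23): buf=[2 80 23], head=0, tail=0, size=3

Answer: 2 80 23
0
0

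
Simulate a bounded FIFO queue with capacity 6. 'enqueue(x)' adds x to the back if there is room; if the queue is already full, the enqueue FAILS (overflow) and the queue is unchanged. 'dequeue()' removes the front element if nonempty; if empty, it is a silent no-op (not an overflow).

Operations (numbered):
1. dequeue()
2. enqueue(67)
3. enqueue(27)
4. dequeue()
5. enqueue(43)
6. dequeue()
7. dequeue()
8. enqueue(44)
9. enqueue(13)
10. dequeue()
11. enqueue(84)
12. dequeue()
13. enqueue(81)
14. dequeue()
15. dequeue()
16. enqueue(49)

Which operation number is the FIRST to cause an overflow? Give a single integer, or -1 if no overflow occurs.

Answer: -1

Derivation:
1. dequeue(): empty, no-op, size=0
2. enqueue(67): size=1
3. enqueue(27): size=2
4. dequeue(): size=1
5. enqueue(43): size=2
6. dequeue(): size=1
7. dequeue(): size=0
8. enqueue(44): size=1
9. enqueue(13): size=2
10. dequeue(): size=1
11. enqueue(84): size=2
12. dequeue(): size=1
13. enqueue(81): size=2
14. dequeue(): size=1
15. dequeue(): size=0
16. enqueue(49): size=1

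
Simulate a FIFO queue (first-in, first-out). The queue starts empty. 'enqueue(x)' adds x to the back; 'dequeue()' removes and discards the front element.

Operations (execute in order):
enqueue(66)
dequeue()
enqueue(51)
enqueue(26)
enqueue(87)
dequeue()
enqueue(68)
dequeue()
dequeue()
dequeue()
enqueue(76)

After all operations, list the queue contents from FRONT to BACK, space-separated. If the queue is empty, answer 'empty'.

Answer: 76

Derivation:
enqueue(66): [66]
dequeue(): []
enqueue(51): [51]
enqueue(26): [51, 26]
enqueue(87): [51, 26, 87]
dequeue(): [26, 87]
enqueue(68): [26, 87, 68]
dequeue(): [87, 68]
dequeue(): [68]
dequeue(): []
enqueue(76): [76]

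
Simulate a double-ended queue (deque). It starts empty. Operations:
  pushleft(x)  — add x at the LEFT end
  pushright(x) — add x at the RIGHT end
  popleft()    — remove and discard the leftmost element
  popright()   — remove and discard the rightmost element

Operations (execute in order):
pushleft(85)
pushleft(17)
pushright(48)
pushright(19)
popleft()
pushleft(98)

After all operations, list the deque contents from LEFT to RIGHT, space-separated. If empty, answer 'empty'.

Answer: 98 85 48 19

Derivation:
pushleft(85): [85]
pushleft(17): [17, 85]
pushright(48): [17, 85, 48]
pushright(19): [17, 85, 48, 19]
popleft(): [85, 48, 19]
pushleft(98): [98, 85, 48, 19]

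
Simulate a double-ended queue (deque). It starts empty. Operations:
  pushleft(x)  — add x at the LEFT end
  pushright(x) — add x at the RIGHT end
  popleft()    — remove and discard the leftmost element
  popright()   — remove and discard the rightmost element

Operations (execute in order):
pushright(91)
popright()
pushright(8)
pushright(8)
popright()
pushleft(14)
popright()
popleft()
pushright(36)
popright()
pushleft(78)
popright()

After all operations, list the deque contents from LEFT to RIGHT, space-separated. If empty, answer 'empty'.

Answer: empty

Derivation:
pushright(91): [91]
popright(): []
pushright(8): [8]
pushright(8): [8, 8]
popright(): [8]
pushleft(14): [14, 8]
popright(): [14]
popleft(): []
pushright(36): [36]
popright(): []
pushleft(78): [78]
popright(): []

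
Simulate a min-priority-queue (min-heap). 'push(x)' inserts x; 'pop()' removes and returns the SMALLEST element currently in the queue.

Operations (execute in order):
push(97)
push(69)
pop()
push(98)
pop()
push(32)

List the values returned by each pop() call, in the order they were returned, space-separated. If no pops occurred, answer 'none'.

push(97): heap contents = [97]
push(69): heap contents = [69, 97]
pop() → 69: heap contents = [97]
push(98): heap contents = [97, 98]
pop() → 97: heap contents = [98]
push(32): heap contents = [32, 98]

Answer: 69 97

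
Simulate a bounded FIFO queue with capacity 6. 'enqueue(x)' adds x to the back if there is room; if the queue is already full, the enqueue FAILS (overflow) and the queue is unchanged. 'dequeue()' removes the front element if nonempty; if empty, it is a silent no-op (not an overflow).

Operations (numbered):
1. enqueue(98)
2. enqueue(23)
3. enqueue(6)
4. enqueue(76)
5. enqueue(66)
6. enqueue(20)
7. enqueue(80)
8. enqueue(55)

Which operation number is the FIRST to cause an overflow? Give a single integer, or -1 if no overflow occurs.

Answer: 7

Derivation:
1. enqueue(98): size=1
2. enqueue(23): size=2
3. enqueue(6): size=3
4. enqueue(76): size=4
5. enqueue(66): size=5
6. enqueue(20): size=6
7. enqueue(80): size=6=cap → OVERFLOW (fail)
8. enqueue(55): size=6=cap → OVERFLOW (fail)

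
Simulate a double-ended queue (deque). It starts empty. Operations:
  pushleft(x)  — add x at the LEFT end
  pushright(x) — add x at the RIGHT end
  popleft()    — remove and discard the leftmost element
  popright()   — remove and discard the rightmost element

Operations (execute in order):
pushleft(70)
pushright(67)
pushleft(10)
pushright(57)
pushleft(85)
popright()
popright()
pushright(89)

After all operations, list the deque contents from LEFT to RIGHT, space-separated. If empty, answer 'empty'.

Answer: 85 10 70 89

Derivation:
pushleft(70): [70]
pushright(67): [70, 67]
pushleft(10): [10, 70, 67]
pushright(57): [10, 70, 67, 57]
pushleft(85): [85, 10, 70, 67, 57]
popright(): [85, 10, 70, 67]
popright(): [85, 10, 70]
pushright(89): [85, 10, 70, 89]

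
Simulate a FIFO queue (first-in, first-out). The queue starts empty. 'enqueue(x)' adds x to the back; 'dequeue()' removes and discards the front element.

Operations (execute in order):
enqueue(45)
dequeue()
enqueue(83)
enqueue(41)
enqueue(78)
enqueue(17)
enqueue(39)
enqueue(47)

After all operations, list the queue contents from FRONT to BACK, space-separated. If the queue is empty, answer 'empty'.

Answer: 83 41 78 17 39 47

Derivation:
enqueue(45): [45]
dequeue(): []
enqueue(83): [83]
enqueue(41): [83, 41]
enqueue(78): [83, 41, 78]
enqueue(17): [83, 41, 78, 17]
enqueue(39): [83, 41, 78, 17, 39]
enqueue(47): [83, 41, 78, 17, 39, 47]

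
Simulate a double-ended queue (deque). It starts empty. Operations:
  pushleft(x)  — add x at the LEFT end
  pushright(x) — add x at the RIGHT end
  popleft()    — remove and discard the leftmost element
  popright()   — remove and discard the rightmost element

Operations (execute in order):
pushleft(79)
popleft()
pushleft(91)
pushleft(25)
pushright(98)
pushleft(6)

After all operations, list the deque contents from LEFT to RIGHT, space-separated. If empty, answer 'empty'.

pushleft(79): [79]
popleft(): []
pushleft(91): [91]
pushleft(25): [25, 91]
pushright(98): [25, 91, 98]
pushleft(6): [6, 25, 91, 98]

Answer: 6 25 91 98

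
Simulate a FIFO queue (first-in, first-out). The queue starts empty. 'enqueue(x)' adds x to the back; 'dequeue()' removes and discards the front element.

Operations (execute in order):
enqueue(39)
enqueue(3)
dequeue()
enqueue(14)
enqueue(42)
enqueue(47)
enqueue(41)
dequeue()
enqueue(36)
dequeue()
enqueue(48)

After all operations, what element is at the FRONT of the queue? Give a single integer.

Answer: 42

Derivation:
enqueue(39): queue = [39]
enqueue(3): queue = [39, 3]
dequeue(): queue = [3]
enqueue(14): queue = [3, 14]
enqueue(42): queue = [3, 14, 42]
enqueue(47): queue = [3, 14, 42, 47]
enqueue(41): queue = [3, 14, 42, 47, 41]
dequeue(): queue = [14, 42, 47, 41]
enqueue(36): queue = [14, 42, 47, 41, 36]
dequeue(): queue = [42, 47, 41, 36]
enqueue(48): queue = [42, 47, 41, 36, 48]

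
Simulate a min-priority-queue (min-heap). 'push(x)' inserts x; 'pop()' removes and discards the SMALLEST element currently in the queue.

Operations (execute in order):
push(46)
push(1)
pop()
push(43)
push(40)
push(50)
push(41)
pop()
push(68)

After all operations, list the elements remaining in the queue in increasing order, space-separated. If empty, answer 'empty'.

Answer: 41 43 46 50 68

Derivation:
push(46): heap contents = [46]
push(1): heap contents = [1, 46]
pop() → 1: heap contents = [46]
push(43): heap contents = [43, 46]
push(40): heap contents = [40, 43, 46]
push(50): heap contents = [40, 43, 46, 50]
push(41): heap contents = [40, 41, 43, 46, 50]
pop() → 40: heap contents = [41, 43, 46, 50]
push(68): heap contents = [41, 43, 46, 50, 68]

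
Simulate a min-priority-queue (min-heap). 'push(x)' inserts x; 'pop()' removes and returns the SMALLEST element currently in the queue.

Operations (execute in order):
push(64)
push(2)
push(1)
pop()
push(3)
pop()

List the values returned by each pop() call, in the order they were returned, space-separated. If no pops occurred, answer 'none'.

push(64): heap contents = [64]
push(2): heap contents = [2, 64]
push(1): heap contents = [1, 2, 64]
pop() → 1: heap contents = [2, 64]
push(3): heap contents = [2, 3, 64]
pop() → 2: heap contents = [3, 64]

Answer: 1 2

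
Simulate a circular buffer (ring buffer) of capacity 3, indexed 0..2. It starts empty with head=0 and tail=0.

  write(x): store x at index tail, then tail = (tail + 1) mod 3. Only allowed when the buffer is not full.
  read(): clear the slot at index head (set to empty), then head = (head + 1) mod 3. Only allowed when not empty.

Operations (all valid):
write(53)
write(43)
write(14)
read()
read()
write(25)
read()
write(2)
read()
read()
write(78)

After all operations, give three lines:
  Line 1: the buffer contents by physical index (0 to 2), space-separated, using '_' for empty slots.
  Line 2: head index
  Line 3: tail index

write(53): buf=[53 _ _], head=0, tail=1, size=1
write(43): buf=[53 43 _], head=0, tail=2, size=2
write(14): buf=[53 43 14], head=0, tail=0, size=3
read(): buf=[_ 43 14], head=1, tail=0, size=2
read(): buf=[_ _ 14], head=2, tail=0, size=1
write(25): buf=[25 _ 14], head=2, tail=1, size=2
read(): buf=[25 _ _], head=0, tail=1, size=1
write(2): buf=[25 2 _], head=0, tail=2, size=2
read(): buf=[_ 2 _], head=1, tail=2, size=1
read(): buf=[_ _ _], head=2, tail=2, size=0
write(78): buf=[_ _ 78], head=2, tail=0, size=1

Answer: _ _ 78
2
0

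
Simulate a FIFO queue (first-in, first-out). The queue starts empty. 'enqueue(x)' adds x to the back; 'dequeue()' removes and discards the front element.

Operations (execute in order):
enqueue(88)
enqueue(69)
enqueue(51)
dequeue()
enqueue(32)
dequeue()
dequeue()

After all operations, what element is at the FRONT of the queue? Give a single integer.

Answer: 32

Derivation:
enqueue(88): queue = [88]
enqueue(69): queue = [88, 69]
enqueue(51): queue = [88, 69, 51]
dequeue(): queue = [69, 51]
enqueue(32): queue = [69, 51, 32]
dequeue(): queue = [51, 32]
dequeue(): queue = [32]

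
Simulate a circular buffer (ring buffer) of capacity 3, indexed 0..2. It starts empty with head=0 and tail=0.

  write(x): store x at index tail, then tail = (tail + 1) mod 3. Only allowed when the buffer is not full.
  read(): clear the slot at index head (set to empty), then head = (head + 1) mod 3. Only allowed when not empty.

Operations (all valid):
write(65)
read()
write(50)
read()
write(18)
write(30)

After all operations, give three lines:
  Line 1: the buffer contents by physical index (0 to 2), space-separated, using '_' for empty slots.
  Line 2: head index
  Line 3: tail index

Answer: 30 _ 18
2
1

Derivation:
write(65): buf=[65 _ _], head=0, tail=1, size=1
read(): buf=[_ _ _], head=1, tail=1, size=0
write(50): buf=[_ 50 _], head=1, tail=2, size=1
read(): buf=[_ _ _], head=2, tail=2, size=0
write(18): buf=[_ _ 18], head=2, tail=0, size=1
write(30): buf=[30 _ 18], head=2, tail=1, size=2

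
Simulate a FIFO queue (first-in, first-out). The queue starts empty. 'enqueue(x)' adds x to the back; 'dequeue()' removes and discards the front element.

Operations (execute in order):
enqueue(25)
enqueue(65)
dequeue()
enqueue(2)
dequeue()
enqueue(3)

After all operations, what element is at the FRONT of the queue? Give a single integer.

enqueue(25): queue = [25]
enqueue(65): queue = [25, 65]
dequeue(): queue = [65]
enqueue(2): queue = [65, 2]
dequeue(): queue = [2]
enqueue(3): queue = [2, 3]

Answer: 2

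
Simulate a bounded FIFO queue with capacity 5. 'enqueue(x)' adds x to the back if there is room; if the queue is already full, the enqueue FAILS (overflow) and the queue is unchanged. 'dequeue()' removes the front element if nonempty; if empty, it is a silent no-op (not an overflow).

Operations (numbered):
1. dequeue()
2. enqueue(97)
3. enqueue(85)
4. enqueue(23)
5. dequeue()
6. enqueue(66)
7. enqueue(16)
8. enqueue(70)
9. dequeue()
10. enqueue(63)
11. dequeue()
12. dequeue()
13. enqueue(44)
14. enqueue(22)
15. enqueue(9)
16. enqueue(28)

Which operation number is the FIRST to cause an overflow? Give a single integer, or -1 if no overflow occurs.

1. dequeue(): empty, no-op, size=0
2. enqueue(97): size=1
3. enqueue(85): size=2
4. enqueue(23): size=3
5. dequeue(): size=2
6. enqueue(66): size=3
7. enqueue(16): size=4
8. enqueue(70): size=5
9. dequeue(): size=4
10. enqueue(63): size=5
11. dequeue(): size=4
12. dequeue(): size=3
13. enqueue(44): size=4
14. enqueue(22): size=5
15. enqueue(9): size=5=cap → OVERFLOW (fail)
16. enqueue(28): size=5=cap → OVERFLOW (fail)

Answer: 15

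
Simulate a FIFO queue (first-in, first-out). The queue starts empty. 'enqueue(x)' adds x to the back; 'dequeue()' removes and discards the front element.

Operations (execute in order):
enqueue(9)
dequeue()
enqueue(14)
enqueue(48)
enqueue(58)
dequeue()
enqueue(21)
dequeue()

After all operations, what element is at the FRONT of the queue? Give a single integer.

enqueue(9): queue = [9]
dequeue(): queue = []
enqueue(14): queue = [14]
enqueue(48): queue = [14, 48]
enqueue(58): queue = [14, 48, 58]
dequeue(): queue = [48, 58]
enqueue(21): queue = [48, 58, 21]
dequeue(): queue = [58, 21]

Answer: 58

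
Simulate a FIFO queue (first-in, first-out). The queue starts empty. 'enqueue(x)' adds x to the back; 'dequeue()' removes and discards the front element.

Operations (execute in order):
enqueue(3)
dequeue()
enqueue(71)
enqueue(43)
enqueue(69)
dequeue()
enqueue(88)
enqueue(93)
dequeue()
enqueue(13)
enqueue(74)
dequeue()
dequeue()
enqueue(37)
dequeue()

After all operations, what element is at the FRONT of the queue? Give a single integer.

Answer: 13

Derivation:
enqueue(3): queue = [3]
dequeue(): queue = []
enqueue(71): queue = [71]
enqueue(43): queue = [71, 43]
enqueue(69): queue = [71, 43, 69]
dequeue(): queue = [43, 69]
enqueue(88): queue = [43, 69, 88]
enqueue(93): queue = [43, 69, 88, 93]
dequeue(): queue = [69, 88, 93]
enqueue(13): queue = [69, 88, 93, 13]
enqueue(74): queue = [69, 88, 93, 13, 74]
dequeue(): queue = [88, 93, 13, 74]
dequeue(): queue = [93, 13, 74]
enqueue(37): queue = [93, 13, 74, 37]
dequeue(): queue = [13, 74, 37]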